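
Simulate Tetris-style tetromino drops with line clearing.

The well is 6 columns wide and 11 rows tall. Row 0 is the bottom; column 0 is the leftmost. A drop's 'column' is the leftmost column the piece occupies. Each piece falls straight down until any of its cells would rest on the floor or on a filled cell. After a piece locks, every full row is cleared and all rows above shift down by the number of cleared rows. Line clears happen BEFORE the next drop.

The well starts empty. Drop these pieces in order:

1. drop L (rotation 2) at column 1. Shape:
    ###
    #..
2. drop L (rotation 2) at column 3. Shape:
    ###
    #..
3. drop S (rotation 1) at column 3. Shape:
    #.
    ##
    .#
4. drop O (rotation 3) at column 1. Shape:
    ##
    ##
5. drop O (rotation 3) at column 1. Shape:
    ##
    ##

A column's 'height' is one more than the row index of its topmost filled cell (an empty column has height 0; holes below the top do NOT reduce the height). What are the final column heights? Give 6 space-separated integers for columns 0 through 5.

Answer: 0 6 6 7 6 4

Derivation:
Drop 1: L rot2 at col 1 lands with bottom-row=0; cleared 0 line(s) (total 0); column heights now [0 2 2 2 0 0], max=2
Drop 2: L rot2 at col 3 lands with bottom-row=2; cleared 0 line(s) (total 0); column heights now [0 2 2 4 4 4], max=4
Drop 3: S rot1 at col 3 lands with bottom-row=4; cleared 0 line(s) (total 0); column heights now [0 2 2 7 6 4], max=7
Drop 4: O rot3 at col 1 lands with bottom-row=2; cleared 0 line(s) (total 0); column heights now [0 4 4 7 6 4], max=7
Drop 5: O rot3 at col 1 lands with bottom-row=4; cleared 0 line(s) (total 0); column heights now [0 6 6 7 6 4], max=7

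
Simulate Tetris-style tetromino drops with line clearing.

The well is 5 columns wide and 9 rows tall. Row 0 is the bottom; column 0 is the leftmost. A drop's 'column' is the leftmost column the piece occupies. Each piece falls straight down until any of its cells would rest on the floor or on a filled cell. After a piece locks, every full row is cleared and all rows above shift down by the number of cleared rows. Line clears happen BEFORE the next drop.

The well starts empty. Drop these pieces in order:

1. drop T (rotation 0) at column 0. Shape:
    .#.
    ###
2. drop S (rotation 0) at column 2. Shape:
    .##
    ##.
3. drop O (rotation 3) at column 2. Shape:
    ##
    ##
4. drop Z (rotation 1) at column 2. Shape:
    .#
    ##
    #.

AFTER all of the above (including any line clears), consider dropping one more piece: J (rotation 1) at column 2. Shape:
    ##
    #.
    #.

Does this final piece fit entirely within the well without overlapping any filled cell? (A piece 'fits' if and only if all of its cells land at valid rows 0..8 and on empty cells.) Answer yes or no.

Answer: no

Derivation:
Drop 1: T rot0 at col 0 lands with bottom-row=0; cleared 0 line(s) (total 0); column heights now [1 2 1 0 0], max=2
Drop 2: S rot0 at col 2 lands with bottom-row=1; cleared 0 line(s) (total 0); column heights now [1 2 2 3 3], max=3
Drop 3: O rot3 at col 2 lands with bottom-row=3; cleared 0 line(s) (total 0); column heights now [1 2 5 5 3], max=5
Drop 4: Z rot1 at col 2 lands with bottom-row=5; cleared 0 line(s) (total 0); column heights now [1 2 7 8 3], max=8
Test piece J rot1 at col 2 (width 2): heights before test = [1 2 7 8 3]; fits = False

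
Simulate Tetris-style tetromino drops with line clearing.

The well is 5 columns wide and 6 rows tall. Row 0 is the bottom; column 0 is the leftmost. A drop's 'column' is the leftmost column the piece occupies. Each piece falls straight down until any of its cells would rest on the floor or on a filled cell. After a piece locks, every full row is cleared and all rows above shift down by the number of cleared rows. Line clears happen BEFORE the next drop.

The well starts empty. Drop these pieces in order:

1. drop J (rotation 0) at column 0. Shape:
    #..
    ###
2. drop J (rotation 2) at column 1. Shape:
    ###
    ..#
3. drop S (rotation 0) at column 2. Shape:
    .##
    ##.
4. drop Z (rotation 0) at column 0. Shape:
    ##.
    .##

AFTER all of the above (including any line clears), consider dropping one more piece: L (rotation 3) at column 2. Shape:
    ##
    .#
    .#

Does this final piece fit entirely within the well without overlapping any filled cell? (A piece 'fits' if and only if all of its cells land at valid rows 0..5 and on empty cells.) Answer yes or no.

Answer: no

Derivation:
Drop 1: J rot0 at col 0 lands with bottom-row=0; cleared 0 line(s) (total 0); column heights now [2 1 1 0 0], max=2
Drop 2: J rot2 at col 1 lands with bottom-row=0; cleared 0 line(s) (total 0); column heights now [2 2 2 2 0], max=2
Drop 3: S rot0 at col 2 lands with bottom-row=2; cleared 0 line(s) (total 0); column heights now [2 2 3 4 4], max=4
Drop 4: Z rot0 at col 0 lands with bottom-row=3; cleared 0 line(s) (total 0); column heights now [5 5 4 4 4], max=5
Test piece L rot3 at col 2 (width 2): heights before test = [5 5 4 4 4]; fits = False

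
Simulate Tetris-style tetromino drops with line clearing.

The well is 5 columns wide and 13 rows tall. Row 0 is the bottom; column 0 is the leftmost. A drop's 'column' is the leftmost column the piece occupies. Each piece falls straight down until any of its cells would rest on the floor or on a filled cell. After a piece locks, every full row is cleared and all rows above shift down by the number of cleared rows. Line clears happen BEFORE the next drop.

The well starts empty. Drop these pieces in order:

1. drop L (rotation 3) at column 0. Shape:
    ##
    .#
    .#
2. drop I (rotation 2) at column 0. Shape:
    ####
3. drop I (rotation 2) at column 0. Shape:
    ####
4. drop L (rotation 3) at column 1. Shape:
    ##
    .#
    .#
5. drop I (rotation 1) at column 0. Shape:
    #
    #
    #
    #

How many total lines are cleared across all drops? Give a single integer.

Drop 1: L rot3 at col 0 lands with bottom-row=0; cleared 0 line(s) (total 0); column heights now [3 3 0 0 0], max=3
Drop 2: I rot2 at col 0 lands with bottom-row=3; cleared 0 line(s) (total 0); column heights now [4 4 4 4 0], max=4
Drop 3: I rot2 at col 0 lands with bottom-row=4; cleared 0 line(s) (total 0); column heights now [5 5 5 5 0], max=5
Drop 4: L rot3 at col 1 lands with bottom-row=5; cleared 0 line(s) (total 0); column heights now [5 8 8 5 0], max=8
Drop 5: I rot1 at col 0 lands with bottom-row=5; cleared 0 line(s) (total 0); column heights now [9 8 8 5 0], max=9

Answer: 0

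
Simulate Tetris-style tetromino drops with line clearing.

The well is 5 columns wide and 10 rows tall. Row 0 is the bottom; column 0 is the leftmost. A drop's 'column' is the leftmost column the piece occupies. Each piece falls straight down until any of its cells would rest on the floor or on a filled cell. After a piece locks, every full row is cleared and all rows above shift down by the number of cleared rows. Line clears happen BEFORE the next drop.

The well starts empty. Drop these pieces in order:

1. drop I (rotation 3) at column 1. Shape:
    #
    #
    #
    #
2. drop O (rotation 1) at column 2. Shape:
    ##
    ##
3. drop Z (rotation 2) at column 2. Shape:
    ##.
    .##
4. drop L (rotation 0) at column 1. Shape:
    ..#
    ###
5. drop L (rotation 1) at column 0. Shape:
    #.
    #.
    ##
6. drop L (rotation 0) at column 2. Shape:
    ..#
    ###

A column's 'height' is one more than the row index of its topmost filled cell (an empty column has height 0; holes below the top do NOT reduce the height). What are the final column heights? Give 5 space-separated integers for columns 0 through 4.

Drop 1: I rot3 at col 1 lands with bottom-row=0; cleared 0 line(s) (total 0); column heights now [0 4 0 0 0], max=4
Drop 2: O rot1 at col 2 lands with bottom-row=0; cleared 0 line(s) (total 0); column heights now [0 4 2 2 0], max=4
Drop 3: Z rot2 at col 2 lands with bottom-row=2; cleared 0 line(s) (total 0); column heights now [0 4 4 4 3], max=4
Drop 4: L rot0 at col 1 lands with bottom-row=4; cleared 0 line(s) (total 0); column heights now [0 5 5 6 3], max=6
Drop 5: L rot1 at col 0 lands with bottom-row=5; cleared 0 line(s) (total 0); column heights now [8 6 5 6 3], max=8
Drop 6: L rot0 at col 2 lands with bottom-row=6; cleared 0 line(s) (total 0); column heights now [8 6 7 7 8], max=8

Answer: 8 6 7 7 8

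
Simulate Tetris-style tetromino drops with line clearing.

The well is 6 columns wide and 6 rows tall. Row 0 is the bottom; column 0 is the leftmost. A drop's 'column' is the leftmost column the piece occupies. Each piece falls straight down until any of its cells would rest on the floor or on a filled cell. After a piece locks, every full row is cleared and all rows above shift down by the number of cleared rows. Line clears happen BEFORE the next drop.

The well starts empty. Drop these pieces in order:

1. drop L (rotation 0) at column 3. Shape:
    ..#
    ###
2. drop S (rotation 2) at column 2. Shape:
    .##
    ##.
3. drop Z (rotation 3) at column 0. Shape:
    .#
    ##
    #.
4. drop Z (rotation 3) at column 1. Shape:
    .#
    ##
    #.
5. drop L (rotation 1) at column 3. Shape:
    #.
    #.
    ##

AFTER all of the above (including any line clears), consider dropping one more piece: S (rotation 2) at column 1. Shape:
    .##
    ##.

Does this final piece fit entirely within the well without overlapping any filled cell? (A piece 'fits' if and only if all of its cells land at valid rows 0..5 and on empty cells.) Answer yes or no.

Drop 1: L rot0 at col 3 lands with bottom-row=0; cleared 0 line(s) (total 0); column heights now [0 0 0 1 1 2], max=2
Drop 2: S rot2 at col 2 lands with bottom-row=1; cleared 0 line(s) (total 0); column heights now [0 0 2 3 3 2], max=3
Drop 3: Z rot3 at col 0 lands with bottom-row=0; cleared 0 line(s) (total 0); column heights now [2 3 2 3 3 2], max=3
Drop 4: Z rot3 at col 1 lands with bottom-row=3; cleared 0 line(s) (total 0); column heights now [2 5 6 3 3 2], max=6
Drop 5: L rot1 at col 3 lands with bottom-row=3; cleared 0 line(s) (total 0); column heights now [2 5 6 6 4 2], max=6
Test piece S rot2 at col 1 (width 3): heights before test = [2 5 6 6 4 2]; fits = False

Answer: no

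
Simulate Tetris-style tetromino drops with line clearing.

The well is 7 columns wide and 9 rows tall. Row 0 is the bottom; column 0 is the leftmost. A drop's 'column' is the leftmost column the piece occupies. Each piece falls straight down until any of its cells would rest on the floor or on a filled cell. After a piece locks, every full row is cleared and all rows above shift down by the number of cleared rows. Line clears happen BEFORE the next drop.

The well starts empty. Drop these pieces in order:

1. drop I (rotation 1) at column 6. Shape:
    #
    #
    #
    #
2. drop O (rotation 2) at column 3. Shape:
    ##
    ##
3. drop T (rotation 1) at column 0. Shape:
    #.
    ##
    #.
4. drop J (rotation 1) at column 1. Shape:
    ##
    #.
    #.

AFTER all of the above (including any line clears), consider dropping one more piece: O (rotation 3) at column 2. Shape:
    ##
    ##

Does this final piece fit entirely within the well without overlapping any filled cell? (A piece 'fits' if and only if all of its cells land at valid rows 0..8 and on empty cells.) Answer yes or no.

Answer: yes

Derivation:
Drop 1: I rot1 at col 6 lands with bottom-row=0; cleared 0 line(s) (total 0); column heights now [0 0 0 0 0 0 4], max=4
Drop 2: O rot2 at col 3 lands with bottom-row=0; cleared 0 line(s) (total 0); column heights now [0 0 0 2 2 0 4], max=4
Drop 3: T rot1 at col 0 lands with bottom-row=0; cleared 0 line(s) (total 0); column heights now [3 2 0 2 2 0 4], max=4
Drop 4: J rot1 at col 1 lands with bottom-row=2; cleared 0 line(s) (total 0); column heights now [3 5 5 2 2 0 4], max=5
Test piece O rot3 at col 2 (width 2): heights before test = [3 5 5 2 2 0 4]; fits = True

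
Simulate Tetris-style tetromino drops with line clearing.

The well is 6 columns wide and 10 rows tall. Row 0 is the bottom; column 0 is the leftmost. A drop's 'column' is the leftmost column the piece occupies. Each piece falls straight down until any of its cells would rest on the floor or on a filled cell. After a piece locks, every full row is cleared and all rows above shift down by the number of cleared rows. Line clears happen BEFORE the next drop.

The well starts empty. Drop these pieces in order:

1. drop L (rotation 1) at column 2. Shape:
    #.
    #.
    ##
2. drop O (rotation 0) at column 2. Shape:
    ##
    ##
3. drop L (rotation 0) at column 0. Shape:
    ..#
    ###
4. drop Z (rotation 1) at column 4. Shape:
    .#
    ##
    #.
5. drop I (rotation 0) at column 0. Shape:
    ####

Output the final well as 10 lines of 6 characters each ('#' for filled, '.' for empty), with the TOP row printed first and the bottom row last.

Drop 1: L rot1 at col 2 lands with bottom-row=0; cleared 0 line(s) (total 0); column heights now [0 0 3 1 0 0], max=3
Drop 2: O rot0 at col 2 lands with bottom-row=3; cleared 0 line(s) (total 0); column heights now [0 0 5 5 0 0], max=5
Drop 3: L rot0 at col 0 lands with bottom-row=5; cleared 0 line(s) (total 0); column heights now [6 6 7 5 0 0], max=7
Drop 4: Z rot1 at col 4 lands with bottom-row=0; cleared 0 line(s) (total 0); column heights now [6 6 7 5 2 3], max=7
Drop 5: I rot0 at col 0 lands with bottom-row=7; cleared 0 line(s) (total 0); column heights now [8 8 8 8 2 3], max=8

Answer: ......
......
####..
..#...
###...
..##..
..##..
..#..#
..#.##
..###.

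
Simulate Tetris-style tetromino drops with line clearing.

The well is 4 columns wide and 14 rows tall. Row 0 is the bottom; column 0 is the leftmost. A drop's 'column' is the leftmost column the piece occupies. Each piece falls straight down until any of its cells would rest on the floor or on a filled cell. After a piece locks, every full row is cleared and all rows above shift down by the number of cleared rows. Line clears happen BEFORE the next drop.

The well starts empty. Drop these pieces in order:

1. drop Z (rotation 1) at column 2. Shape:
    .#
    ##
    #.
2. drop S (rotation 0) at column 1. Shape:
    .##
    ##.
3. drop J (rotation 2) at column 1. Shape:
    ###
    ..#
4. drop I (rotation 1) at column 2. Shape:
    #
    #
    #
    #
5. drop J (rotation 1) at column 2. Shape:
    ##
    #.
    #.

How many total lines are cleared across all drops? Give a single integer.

Answer: 0

Derivation:
Drop 1: Z rot1 at col 2 lands with bottom-row=0; cleared 0 line(s) (total 0); column heights now [0 0 2 3], max=3
Drop 2: S rot0 at col 1 lands with bottom-row=2; cleared 0 line(s) (total 0); column heights now [0 3 4 4], max=4
Drop 3: J rot2 at col 1 lands with bottom-row=4; cleared 0 line(s) (total 0); column heights now [0 6 6 6], max=6
Drop 4: I rot1 at col 2 lands with bottom-row=6; cleared 0 line(s) (total 0); column heights now [0 6 10 6], max=10
Drop 5: J rot1 at col 2 lands with bottom-row=10; cleared 0 line(s) (total 0); column heights now [0 6 13 13], max=13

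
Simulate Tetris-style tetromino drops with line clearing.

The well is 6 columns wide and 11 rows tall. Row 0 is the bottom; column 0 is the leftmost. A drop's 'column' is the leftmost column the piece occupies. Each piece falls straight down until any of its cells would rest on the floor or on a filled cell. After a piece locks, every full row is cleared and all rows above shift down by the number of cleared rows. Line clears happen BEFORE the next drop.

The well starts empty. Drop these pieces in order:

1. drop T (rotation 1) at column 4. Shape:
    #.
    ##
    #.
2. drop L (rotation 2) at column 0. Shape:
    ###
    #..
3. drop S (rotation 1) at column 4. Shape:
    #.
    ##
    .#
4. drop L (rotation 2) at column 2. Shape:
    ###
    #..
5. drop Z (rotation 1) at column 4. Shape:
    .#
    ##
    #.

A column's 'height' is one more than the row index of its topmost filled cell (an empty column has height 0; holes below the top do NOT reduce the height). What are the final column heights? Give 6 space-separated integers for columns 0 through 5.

Answer: 2 2 6 6 8 9

Derivation:
Drop 1: T rot1 at col 4 lands with bottom-row=0; cleared 0 line(s) (total 0); column heights now [0 0 0 0 3 2], max=3
Drop 2: L rot2 at col 0 lands with bottom-row=0; cleared 0 line(s) (total 0); column heights now [2 2 2 0 3 2], max=3
Drop 3: S rot1 at col 4 lands with bottom-row=2; cleared 0 line(s) (total 0); column heights now [2 2 2 0 5 4], max=5
Drop 4: L rot2 at col 2 lands with bottom-row=4; cleared 0 line(s) (total 0); column heights now [2 2 6 6 6 4], max=6
Drop 5: Z rot1 at col 4 lands with bottom-row=6; cleared 0 line(s) (total 0); column heights now [2 2 6 6 8 9], max=9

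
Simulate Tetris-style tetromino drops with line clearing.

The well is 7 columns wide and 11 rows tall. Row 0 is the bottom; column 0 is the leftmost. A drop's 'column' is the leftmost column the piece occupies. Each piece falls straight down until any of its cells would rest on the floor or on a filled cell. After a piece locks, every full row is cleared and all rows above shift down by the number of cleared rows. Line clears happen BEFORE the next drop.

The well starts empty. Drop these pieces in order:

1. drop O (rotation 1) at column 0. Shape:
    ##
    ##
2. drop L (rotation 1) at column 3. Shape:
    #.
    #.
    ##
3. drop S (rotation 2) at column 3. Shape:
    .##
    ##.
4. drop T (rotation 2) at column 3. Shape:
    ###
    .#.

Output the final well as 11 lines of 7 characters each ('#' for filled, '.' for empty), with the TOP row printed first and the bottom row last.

Drop 1: O rot1 at col 0 lands with bottom-row=0; cleared 0 line(s) (total 0); column heights now [2 2 0 0 0 0 0], max=2
Drop 2: L rot1 at col 3 lands with bottom-row=0; cleared 0 line(s) (total 0); column heights now [2 2 0 3 1 0 0], max=3
Drop 3: S rot2 at col 3 lands with bottom-row=3; cleared 0 line(s) (total 0); column heights now [2 2 0 4 5 5 0], max=5
Drop 4: T rot2 at col 3 lands with bottom-row=5; cleared 0 line(s) (total 0); column heights now [2 2 0 7 7 7 0], max=7

Answer: .......
.......
.......
.......
...###.
....#..
....##.
...##..
...#...
##.#...
##.##..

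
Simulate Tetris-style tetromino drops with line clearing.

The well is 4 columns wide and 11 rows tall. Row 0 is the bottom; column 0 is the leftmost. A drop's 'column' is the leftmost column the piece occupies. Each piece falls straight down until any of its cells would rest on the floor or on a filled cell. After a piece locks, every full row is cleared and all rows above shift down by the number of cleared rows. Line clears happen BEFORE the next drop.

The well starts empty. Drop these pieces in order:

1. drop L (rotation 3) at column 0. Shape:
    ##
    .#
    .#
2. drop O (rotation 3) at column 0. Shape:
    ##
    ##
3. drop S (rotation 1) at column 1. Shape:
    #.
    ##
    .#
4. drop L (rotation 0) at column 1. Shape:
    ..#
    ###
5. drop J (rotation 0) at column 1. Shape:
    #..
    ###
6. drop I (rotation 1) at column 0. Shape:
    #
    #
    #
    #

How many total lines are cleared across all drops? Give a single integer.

Answer: 1

Derivation:
Drop 1: L rot3 at col 0 lands with bottom-row=0; cleared 0 line(s) (total 0); column heights now [3 3 0 0], max=3
Drop 2: O rot3 at col 0 lands with bottom-row=3; cleared 0 line(s) (total 0); column heights now [5 5 0 0], max=5
Drop 3: S rot1 at col 1 lands with bottom-row=4; cleared 0 line(s) (total 0); column heights now [5 7 6 0], max=7
Drop 4: L rot0 at col 1 lands with bottom-row=7; cleared 0 line(s) (total 0); column heights now [5 8 8 9], max=9
Drop 5: J rot0 at col 1 lands with bottom-row=9; cleared 0 line(s) (total 0); column heights now [5 11 10 10], max=11
Drop 6: I rot1 at col 0 lands with bottom-row=5; cleared 1 line(s) (total 1); column heights now [8 10 9 9], max=10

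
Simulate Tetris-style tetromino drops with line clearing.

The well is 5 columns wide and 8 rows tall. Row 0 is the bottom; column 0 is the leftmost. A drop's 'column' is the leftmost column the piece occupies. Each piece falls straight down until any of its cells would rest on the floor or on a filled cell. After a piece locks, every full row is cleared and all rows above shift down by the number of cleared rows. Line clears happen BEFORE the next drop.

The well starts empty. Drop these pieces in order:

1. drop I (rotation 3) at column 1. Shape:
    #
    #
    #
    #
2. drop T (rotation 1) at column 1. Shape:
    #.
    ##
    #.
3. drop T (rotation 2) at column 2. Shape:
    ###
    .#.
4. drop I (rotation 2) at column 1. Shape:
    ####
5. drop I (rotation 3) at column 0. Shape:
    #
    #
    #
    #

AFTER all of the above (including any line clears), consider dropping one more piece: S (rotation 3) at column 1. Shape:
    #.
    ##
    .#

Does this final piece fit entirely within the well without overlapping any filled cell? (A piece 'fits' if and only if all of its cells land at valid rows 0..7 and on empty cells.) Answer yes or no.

Answer: no

Derivation:
Drop 1: I rot3 at col 1 lands with bottom-row=0; cleared 0 line(s) (total 0); column heights now [0 4 0 0 0], max=4
Drop 2: T rot1 at col 1 lands with bottom-row=4; cleared 0 line(s) (total 0); column heights now [0 7 6 0 0], max=7
Drop 3: T rot2 at col 2 lands with bottom-row=5; cleared 0 line(s) (total 0); column heights now [0 7 7 7 7], max=7
Drop 4: I rot2 at col 1 lands with bottom-row=7; cleared 0 line(s) (total 0); column heights now [0 8 8 8 8], max=8
Drop 5: I rot3 at col 0 lands with bottom-row=0; cleared 0 line(s) (total 0); column heights now [4 8 8 8 8], max=8
Test piece S rot3 at col 1 (width 2): heights before test = [4 8 8 8 8]; fits = False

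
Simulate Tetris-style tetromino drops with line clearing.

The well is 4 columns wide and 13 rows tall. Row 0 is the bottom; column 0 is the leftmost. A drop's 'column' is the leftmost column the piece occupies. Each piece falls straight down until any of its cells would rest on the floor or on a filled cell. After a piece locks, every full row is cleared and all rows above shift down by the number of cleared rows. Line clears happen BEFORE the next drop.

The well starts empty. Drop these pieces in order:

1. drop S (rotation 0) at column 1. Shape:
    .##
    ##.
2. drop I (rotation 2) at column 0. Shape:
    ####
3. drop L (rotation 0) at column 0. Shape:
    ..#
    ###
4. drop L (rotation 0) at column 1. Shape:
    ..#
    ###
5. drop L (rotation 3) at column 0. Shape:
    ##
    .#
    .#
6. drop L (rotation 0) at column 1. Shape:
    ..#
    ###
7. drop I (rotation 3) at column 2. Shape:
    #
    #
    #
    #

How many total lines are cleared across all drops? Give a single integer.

Drop 1: S rot0 at col 1 lands with bottom-row=0; cleared 0 line(s) (total 0); column heights now [0 1 2 2], max=2
Drop 2: I rot2 at col 0 lands with bottom-row=2; cleared 1 line(s) (total 1); column heights now [0 1 2 2], max=2
Drop 3: L rot0 at col 0 lands with bottom-row=2; cleared 0 line(s) (total 1); column heights now [3 3 4 2], max=4
Drop 4: L rot0 at col 1 lands with bottom-row=4; cleared 0 line(s) (total 1); column heights now [3 5 5 6], max=6
Drop 5: L rot3 at col 0 lands with bottom-row=5; cleared 0 line(s) (total 1); column heights now [8 8 5 6], max=8
Drop 6: L rot0 at col 1 lands with bottom-row=8; cleared 0 line(s) (total 1); column heights now [8 9 9 10], max=10
Drop 7: I rot3 at col 2 lands with bottom-row=9; cleared 0 line(s) (total 1); column heights now [8 9 13 10], max=13

Answer: 1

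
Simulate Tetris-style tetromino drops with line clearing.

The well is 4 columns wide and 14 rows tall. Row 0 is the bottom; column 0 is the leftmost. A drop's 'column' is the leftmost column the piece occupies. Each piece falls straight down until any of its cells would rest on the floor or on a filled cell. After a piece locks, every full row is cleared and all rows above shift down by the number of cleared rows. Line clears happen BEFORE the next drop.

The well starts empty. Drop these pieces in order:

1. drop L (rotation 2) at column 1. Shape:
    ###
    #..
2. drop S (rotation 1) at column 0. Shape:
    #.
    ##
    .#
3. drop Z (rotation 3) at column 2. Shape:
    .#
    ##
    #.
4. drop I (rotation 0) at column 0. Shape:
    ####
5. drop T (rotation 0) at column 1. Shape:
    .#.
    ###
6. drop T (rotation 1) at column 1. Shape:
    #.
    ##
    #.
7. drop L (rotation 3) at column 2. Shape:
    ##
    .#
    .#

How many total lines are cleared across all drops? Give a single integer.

Drop 1: L rot2 at col 1 lands with bottom-row=0; cleared 0 line(s) (total 0); column heights now [0 2 2 2], max=2
Drop 2: S rot1 at col 0 lands with bottom-row=2; cleared 0 line(s) (total 0); column heights now [5 4 2 2], max=5
Drop 3: Z rot3 at col 2 lands with bottom-row=2; cleared 1 line(s) (total 1); column heights now [4 3 3 4], max=4
Drop 4: I rot0 at col 0 lands with bottom-row=4; cleared 1 line(s) (total 2); column heights now [4 3 3 4], max=4
Drop 5: T rot0 at col 1 lands with bottom-row=4; cleared 0 line(s) (total 2); column heights now [4 5 6 5], max=6
Drop 6: T rot1 at col 1 lands with bottom-row=5; cleared 0 line(s) (total 2); column heights now [4 8 7 5], max=8
Drop 7: L rot3 at col 2 lands with bottom-row=5; cleared 0 line(s) (total 2); column heights now [4 8 8 8], max=8

Answer: 2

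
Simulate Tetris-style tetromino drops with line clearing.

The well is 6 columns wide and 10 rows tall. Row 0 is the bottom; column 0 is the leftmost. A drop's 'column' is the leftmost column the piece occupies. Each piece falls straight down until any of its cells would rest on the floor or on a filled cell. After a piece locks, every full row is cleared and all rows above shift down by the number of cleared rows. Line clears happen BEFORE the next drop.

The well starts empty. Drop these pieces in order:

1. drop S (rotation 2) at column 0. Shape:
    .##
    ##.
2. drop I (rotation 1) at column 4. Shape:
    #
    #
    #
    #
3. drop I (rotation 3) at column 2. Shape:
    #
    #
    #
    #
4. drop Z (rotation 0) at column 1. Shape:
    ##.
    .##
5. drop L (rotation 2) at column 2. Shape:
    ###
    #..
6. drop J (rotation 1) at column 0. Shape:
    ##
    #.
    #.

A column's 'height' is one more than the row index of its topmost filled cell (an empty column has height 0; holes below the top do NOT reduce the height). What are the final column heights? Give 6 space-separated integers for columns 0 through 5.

Drop 1: S rot2 at col 0 lands with bottom-row=0; cleared 0 line(s) (total 0); column heights now [1 2 2 0 0 0], max=2
Drop 2: I rot1 at col 4 lands with bottom-row=0; cleared 0 line(s) (total 0); column heights now [1 2 2 0 4 0], max=4
Drop 3: I rot3 at col 2 lands with bottom-row=2; cleared 0 line(s) (total 0); column heights now [1 2 6 0 4 0], max=6
Drop 4: Z rot0 at col 1 lands with bottom-row=6; cleared 0 line(s) (total 0); column heights now [1 8 8 7 4 0], max=8
Drop 5: L rot2 at col 2 lands with bottom-row=8; cleared 0 line(s) (total 0); column heights now [1 8 10 10 10 0], max=10
Drop 6: J rot1 at col 0 lands with bottom-row=6; cleared 0 line(s) (total 0); column heights now [9 9 10 10 10 0], max=10

Answer: 9 9 10 10 10 0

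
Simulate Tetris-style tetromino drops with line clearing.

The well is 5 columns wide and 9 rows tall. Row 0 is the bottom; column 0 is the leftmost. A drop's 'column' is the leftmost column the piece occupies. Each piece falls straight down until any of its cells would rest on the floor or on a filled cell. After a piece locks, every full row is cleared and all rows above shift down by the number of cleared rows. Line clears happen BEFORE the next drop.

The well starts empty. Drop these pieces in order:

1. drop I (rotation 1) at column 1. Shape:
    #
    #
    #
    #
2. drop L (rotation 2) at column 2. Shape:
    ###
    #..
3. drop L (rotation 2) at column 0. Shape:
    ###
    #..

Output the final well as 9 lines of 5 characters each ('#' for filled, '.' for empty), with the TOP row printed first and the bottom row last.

Drop 1: I rot1 at col 1 lands with bottom-row=0; cleared 0 line(s) (total 0); column heights now [0 4 0 0 0], max=4
Drop 2: L rot2 at col 2 lands with bottom-row=0; cleared 0 line(s) (total 0); column heights now [0 4 2 2 2], max=4
Drop 3: L rot2 at col 0 lands with bottom-row=3; cleared 0 line(s) (total 0); column heights now [5 5 5 2 2], max=5

Answer: .....
.....
.....
.....
###..
##...
.#...
.####
.##..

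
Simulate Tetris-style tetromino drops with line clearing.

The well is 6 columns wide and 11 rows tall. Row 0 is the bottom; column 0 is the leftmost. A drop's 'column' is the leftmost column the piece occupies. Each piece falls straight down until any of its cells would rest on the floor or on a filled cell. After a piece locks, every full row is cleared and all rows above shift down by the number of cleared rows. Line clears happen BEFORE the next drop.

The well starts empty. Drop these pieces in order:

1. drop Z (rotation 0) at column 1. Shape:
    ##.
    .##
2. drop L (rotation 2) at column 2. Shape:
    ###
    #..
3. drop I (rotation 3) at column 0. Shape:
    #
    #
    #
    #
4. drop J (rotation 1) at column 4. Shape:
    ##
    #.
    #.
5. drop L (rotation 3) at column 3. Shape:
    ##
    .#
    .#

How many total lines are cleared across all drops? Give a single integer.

Drop 1: Z rot0 at col 1 lands with bottom-row=0; cleared 0 line(s) (total 0); column heights now [0 2 2 1 0 0], max=2
Drop 2: L rot2 at col 2 lands with bottom-row=2; cleared 0 line(s) (total 0); column heights now [0 2 4 4 4 0], max=4
Drop 3: I rot3 at col 0 lands with bottom-row=0; cleared 0 line(s) (total 0); column heights now [4 2 4 4 4 0], max=4
Drop 4: J rot1 at col 4 lands with bottom-row=4; cleared 0 line(s) (total 0); column heights now [4 2 4 4 7 7], max=7
Drop 5: L rot3 at col 3 lands with bottom-row=7; cleared 0 line(s) (total 0); column heights now [4 2 4 10 10 7], max=10

Answer: 0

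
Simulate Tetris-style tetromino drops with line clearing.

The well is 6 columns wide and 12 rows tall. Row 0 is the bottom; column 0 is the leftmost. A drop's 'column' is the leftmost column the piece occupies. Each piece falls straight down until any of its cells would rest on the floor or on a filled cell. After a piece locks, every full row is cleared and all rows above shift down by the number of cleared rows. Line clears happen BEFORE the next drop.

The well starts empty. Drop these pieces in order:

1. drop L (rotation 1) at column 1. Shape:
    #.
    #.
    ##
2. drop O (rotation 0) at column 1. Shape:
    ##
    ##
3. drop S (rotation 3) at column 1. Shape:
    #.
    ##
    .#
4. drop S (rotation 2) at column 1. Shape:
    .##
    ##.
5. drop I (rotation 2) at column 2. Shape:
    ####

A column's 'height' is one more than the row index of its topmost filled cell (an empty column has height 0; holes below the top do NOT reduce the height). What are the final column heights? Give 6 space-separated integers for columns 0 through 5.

Answer: 0 9 11 11 11 11

Derivation:
Drop 1: L rot1 at col 1 lands with bottom-row=0; cleared 0 line(s) (total 0); column heights now [0 3 1 0 0 0], max=3
Drop 2: O rot0 at col 1 lands with bottom-row=3; cleared 0 line(s) (total 0); column heights now [0 5 5 0 0 0], max=5
Drop 3: S rot3 at col 1 lands with bottom-row=5; cleared 0 line(s) (total 0); column heights now [0 8 7 0 0 0], max=8
Drop 4: S rot2 at col 1 lands with bottom-row=8; cleared 0 line(s) (total 0); column heights now [0 9 10 10 0 0], max=10
Drop 5: I rot2 at col 2 lands with bottom-row=10; cleared 0 line(s) (total 0); column heights now [0 9 11 11 11 11], max=11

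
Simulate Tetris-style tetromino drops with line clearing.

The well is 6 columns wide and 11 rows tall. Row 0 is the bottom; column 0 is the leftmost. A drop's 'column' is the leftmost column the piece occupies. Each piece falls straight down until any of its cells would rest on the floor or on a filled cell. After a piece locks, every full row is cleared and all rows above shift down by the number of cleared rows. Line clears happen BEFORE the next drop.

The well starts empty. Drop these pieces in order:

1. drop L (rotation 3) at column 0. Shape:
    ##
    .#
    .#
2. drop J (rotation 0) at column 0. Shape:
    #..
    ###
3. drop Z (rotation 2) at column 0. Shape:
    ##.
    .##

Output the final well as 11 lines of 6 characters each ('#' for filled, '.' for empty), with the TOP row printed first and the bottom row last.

Answer: ......
......
......
......
......
##....
###...
###...
##....
.#....
.#....

Derivation:
Drop 1: L rot3 at col 0 lands with bottom-row=0; cleared 0 line(s) (total 0); column heights now [3 3 0 0 0 0], max=3
Drop 2: J rot0 at col 0 lands with bottom-row=3; cleared 0 line(s) (total 0); column heights now [5 4 4 0 0 0], max=5
Drop 3: Z rot2 at col 0 lands with bottom-row=4; cleared 0 line(s) (total 0); column heights now [6 6 5 0 0 0], max=6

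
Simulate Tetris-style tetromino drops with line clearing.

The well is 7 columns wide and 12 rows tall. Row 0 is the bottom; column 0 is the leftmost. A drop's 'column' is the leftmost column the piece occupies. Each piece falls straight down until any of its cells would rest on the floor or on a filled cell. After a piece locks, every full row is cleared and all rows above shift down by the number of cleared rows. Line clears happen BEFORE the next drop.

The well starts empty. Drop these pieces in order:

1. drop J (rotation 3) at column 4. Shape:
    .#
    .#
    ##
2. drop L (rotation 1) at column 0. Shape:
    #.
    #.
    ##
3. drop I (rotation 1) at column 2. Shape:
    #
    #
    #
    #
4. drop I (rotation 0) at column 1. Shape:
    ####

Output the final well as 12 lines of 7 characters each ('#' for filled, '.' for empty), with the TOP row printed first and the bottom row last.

Drop 1: J rot3 at col 4 lands with bottom-row=0; cleared 0 line(s) (total 0); column heights now [0 0 0 0 1 3 0], max=3
Drop 2: L rot1 at col 0 lands with bottom-row=0; cleared 0 line(s) (total 0); column heights now [3 1 0 0 1 3 0], max=3
Drop 3: I rot1 at col 2 lands with bottom-row=0; cleared 0 line(s) (total 0); column heights now [3 1 4 0 1 3 0], max=4
Drop 4: I rot0 at col 1 lands with bottom-row=4; cleared 0 line(s) (total 0); column heights now [3 5 5 5 5 3 0], max=5

Answer: .......
.......
.......
.......
.......
.......
.......
.####..
..#....
#.#..#.
#.#..#.
###.##.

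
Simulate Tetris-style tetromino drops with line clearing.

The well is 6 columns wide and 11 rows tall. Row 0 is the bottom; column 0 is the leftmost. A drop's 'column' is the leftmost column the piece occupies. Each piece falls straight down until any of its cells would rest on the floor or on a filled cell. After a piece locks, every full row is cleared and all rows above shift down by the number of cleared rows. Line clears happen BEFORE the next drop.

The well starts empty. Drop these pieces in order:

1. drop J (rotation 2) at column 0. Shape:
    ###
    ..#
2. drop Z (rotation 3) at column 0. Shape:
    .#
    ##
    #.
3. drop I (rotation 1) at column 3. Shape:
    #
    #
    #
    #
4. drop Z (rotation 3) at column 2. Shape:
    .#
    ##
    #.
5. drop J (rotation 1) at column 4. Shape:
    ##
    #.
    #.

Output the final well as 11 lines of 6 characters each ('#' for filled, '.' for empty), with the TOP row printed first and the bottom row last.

Drop 1: J rot2 at col 0 lands with bottom-row=0; cleared 0 line(s) (total 0); column heights now [2 2 2 0 0 0], max=2
Drop 2: Z rot3 at col 0 lands with bottom-row=2; cleared 0 line(s) (total 0); column heights now [4 5 2 0 0 0], max=5
Drop 3: I rot1 at col 3 lands with bottom-row=0; cleared 0 line(s) (total 0); column heights now [4 5 2 4 0 0], max=5
Drop 4: Z rot3 at col 2 lands with bottom-row=3; cleared 0 line(s) (total 0); column heights now [4 5 5 6 0 0], max=6
Drop 5: J rot1 at col 4 lands with bottom-row=0; cleared 0 line(s) (total 0); column heights now [4 5 5 6 3 3], max=6

Answer: ......
......
......
......
......
...#..
.###..
####..
#..###
#####.
..###.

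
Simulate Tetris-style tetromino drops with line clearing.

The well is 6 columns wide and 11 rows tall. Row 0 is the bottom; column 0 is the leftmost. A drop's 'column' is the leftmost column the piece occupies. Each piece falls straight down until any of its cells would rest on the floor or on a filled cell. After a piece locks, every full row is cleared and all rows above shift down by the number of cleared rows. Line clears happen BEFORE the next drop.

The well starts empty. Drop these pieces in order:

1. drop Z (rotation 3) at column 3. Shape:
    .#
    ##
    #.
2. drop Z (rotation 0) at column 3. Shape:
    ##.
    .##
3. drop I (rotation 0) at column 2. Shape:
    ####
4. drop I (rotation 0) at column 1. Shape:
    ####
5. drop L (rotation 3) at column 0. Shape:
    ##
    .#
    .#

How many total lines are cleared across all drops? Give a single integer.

Answer: 0

Derivation:
Drop 1: Z rot3 at col 3 lands with bottom-row=0; cleared 0 line(s) (total 0); column heights now [0 0 0 2 3 0], max=3
Drop 2: Z rot0 at col 3 lands with bottom-row=3; cleared 0 line(s) (total 0); column heights now [0 0 0 5 5 4], max=5
Drop 3: I rot0 at col 2 lands with bottom-row=5; cleared 0 line(s) (total 0); column heights now [0 0 6 6 6 6], max=6
Drop 4: I rot0 at col 1 lands with bottom-row=6; cleared 0 line(s) (total 0); column heights now [0 7 7 7 7 6], max=7
Drop 5: L rot3 at col 0 lands with bottom-row=7; cleared 0 line(s) (total 0); column heights now [10 10 7 7 7 6], max=10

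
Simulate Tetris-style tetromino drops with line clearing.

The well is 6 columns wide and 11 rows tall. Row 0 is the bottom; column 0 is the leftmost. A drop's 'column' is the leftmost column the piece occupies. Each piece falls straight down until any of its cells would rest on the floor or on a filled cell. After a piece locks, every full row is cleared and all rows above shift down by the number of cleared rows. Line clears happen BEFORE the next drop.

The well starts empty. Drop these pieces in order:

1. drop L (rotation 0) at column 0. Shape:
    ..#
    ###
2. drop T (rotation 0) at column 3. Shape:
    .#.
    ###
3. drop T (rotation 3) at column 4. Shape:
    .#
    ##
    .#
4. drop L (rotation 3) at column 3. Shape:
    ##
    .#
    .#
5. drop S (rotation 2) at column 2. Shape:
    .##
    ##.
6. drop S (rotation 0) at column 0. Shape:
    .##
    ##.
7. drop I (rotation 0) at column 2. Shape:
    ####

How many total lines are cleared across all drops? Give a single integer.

Drop 1: L rot0 at col 0 lands with bottom-row=0; cleared 0 line(s) (total 0); column heights now [1 1 2 0 0 0], max=2
Drop 2: T rot0 at col 3 lands with bottom-row=0; cleared 1 line(s) (total 1); column heights now [0 0 1 0 1 0], max=1
Drop 3: T rot3 at col 4 lands with bottom-row=0; cleared 0 line(s) (total 1); column heights now [0 0 1 0 2 3], max=3
Drop 4: L rot3 at col 3 lands with bottom-row=2; cleared 0 line(s) (total 1); column heights now [0 0 1 5 5 3], max=5
Drop 5: S rot2 at col 2 lands with bottom-row=5; cleared 0 line(s) (total 1); column heights now [0 0 6 7 7 3], max=7
Drop 6: S rot0 at col 0 lands with bottom-row=5; cleared 0 line(s) (total 1); column heights now [6 7 7 7 7 3], max=7
Drop 7: I rot0 at col 2 lands with bottom-row=7; cleared 0 line(s) (total 1); column heights now [6 7 8 8 8 8], max=8

Answer: 1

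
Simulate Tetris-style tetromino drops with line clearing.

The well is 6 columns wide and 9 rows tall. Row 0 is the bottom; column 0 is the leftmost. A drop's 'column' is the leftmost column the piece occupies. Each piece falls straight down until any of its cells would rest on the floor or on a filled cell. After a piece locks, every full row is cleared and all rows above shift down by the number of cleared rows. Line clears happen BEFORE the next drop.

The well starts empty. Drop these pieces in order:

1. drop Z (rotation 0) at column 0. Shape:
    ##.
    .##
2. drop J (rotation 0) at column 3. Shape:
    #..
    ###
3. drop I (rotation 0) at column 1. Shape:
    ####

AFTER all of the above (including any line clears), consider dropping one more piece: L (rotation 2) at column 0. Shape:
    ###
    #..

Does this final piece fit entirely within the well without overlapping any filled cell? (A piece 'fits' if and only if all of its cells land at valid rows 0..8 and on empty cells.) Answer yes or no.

Answer: yes

Derivation:
Drop 1: Z rot0 at col 0 lands with bottom-row=0; cleared 0 line(s) (total 0); column heights now [2 2 1 0 0 0], max=2
Drop 2: J rot0 at col 3 lands with bottom-row=0; cleared 0 line(s) (total 0); column heights now [2 2 1 2 1 1], max=2
Drop 3: I rot0 at col 1 lands with bottom-row=2; cleared 0 line(s) (total 0); column heights now [2 3 3 3 3 1], max=3
Test piece L rot2 at col 0 (width 3): heights before test = [2 3 3 3 3 1]; fits = True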